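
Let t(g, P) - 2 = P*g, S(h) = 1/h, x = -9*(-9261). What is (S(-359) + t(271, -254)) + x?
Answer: 5211602/359 ≈ 14517.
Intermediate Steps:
x = 83349
t(g, P) = 2 + P*g
(S(-359) + t(271, -254)) + x = (1/(-359) + (2 - 254*271)) + 83349 = (-1/359 + (2 - 68834)) + 83349 = (-1/359 - 68832) + 83349 = -24710689/359 + 83349 = 5211602/359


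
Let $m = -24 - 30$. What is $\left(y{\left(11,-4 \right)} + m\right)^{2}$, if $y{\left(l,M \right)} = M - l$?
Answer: $4761$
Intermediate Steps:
$m = -54$
$\left(y{\left(11,-4 \right)} + m\right)^{2} = \left(\left(-4 - 11\right) - 54\right)^{2} = \left(-15 - 54\right)^{2} = \left(-69\right)^{2} = 4761$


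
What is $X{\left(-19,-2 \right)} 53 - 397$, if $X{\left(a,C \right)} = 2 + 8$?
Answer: $133$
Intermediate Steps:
$X{\left(a,C \right)} = 10$
$X{\left(-19,-2 \right)} 53 - 397 = 10 \cdot 53 - 397 = 530 - 397 = 133$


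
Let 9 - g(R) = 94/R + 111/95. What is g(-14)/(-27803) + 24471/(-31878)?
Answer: -1026649779/1336490210 ≈ -0.76817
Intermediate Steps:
g(R) = 744/95 - 94/R (g(R) = 9 - (94/R + 111/95) = 9 - (111/95 + 94/R) = 9 + (-111/95 - 94/R) = 744/95 - 94/R)
g(-14)/(-27803) + 24471/(-31878) = (744/95 - 94/(-14))/(-27803) + 24471/(-31878) = (744/95 - 94*(-1/14))*(-1/27803) + 24471*(-1/31878) = (744/95 + 47/7)*(-1/27803) - 2719/3542 = (9673/665)*(-1/27803) - 2719/3542 = -9673/18488995 - 2719/3542 = -1026649779/1336490210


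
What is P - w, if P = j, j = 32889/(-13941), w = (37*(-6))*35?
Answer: 36096227/4647 ≈ 7767.6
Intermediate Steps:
w = -7770 (w = -222*35 = -7770)
j = -10963/4647 (j = 32889*(-1/13941) = -10963/4647 ≈ -2.3592)
P = -10963/4647 ≈ -2.3592
P - w = -10963/4647 - 1*(-7770) = -10963/4647 + 7770 = 36096227/4647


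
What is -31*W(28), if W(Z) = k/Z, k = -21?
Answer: 93/4 ≈ 23.250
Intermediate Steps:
W(Z) = -21/Z
-31*W(28) = -(-651)/28 = -31*(-¾) = 93/4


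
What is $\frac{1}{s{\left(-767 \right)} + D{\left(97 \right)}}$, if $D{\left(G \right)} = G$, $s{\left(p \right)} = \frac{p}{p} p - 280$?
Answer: $- \frac{1}{950} \approx -0.0010526$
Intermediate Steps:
$s{\left(p \right)} = -280 + p$ ($s{\left(p \right)} = 1 p - 280 = p - 280 = -280 + p$)
$\frac{1}{s{\left(-767 \right)} + D{\left(97 \right)}} = \frac{1}{\left(-280 - 767\right) + 97} = \frac{1}{-1047 + 97} = \frac{1}{-950} = - \frac{1}{950}$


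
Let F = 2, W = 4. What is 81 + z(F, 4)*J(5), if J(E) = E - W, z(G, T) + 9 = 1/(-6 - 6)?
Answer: 863/12 ≈ 71.917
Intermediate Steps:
z(G, T) = -109/12 (z(G, T) = -9 + 1/(-6 - 6) = -9 + 1/(-12) = -9 - 1/12 = -109/12)
J(E) = -4 + E (J(E) = E - 1*4 = E - 4 = -4 + E)
81 + z(F, 4)*J(5) = 81 - 109*(-4 + 5)/12 = 81 - 109/12*1 = 81 - 109/12 = 863/12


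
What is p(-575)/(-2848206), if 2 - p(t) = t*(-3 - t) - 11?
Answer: -328913/2848206 ≈ -0.11548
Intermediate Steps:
p(t) = 13 - t*(-3 - t) (p(t) = 2 - (t*(-3 - t) - 11) = 2 - (-11 + t*(-3 - t)) = 2 + (11 - t*(-3 - t)) = 13 - t*(-3 - t))
p(-575)/(-2848206) = (13 + (-575)² + 3*(-575))/(-2848206) = (13 + 330625 - 1725)*(-1/2848206) = 328913*(-1/2848206) = -328913/2848206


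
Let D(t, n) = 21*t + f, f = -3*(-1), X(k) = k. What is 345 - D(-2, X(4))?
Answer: 384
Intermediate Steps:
f = 3
D(t, n) = 3 + 21*t (D(t, n) = 21*t + 3 = 3 + 21*t)
345 - D(-2, X(4)) = 345 - (3 + 21*(-2)) = 345 - (3 - 42) = 345 - 1*(-39) = 345 + 39 = 384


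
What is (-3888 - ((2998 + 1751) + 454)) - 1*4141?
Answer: -13232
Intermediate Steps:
(-3888 - ((2998 + 1751) + 454)) - 1*4141 = (-3888 - (4749 + 454)) - 4141 = (-3888 - 1*5203) - 4141 = (-3888 - 5203) - 4141 = -9091 - 4141 = -13232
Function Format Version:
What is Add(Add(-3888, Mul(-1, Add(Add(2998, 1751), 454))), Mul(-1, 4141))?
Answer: -13232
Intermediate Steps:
Add(Add(-3888, Mul(-1, Add(Add(2998, 1751), 454))), Mul(-1, 4141)) = Add(Add(-3888, Mul(-1, Add(4749, 454))), -4141) = Add(Add(-3888, Mul(-1, 5203)), -4141) = Add(Add(-3888, -5203), -4141) = Add(-9091, -4141) = -13232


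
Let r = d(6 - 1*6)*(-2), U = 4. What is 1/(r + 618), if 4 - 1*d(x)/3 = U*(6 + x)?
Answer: 1/738 ≈ 0.0013550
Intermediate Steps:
d(x) = -60 - 12*x (d(x) = 12 - 12*(6 + x) = 12 - 3*(24 + 4*x) = 12 + (-72 - 12*x) = -60 - 12*x)
r = 120 (r = (-60 - 12*(6 - 1*6))*(-2) = (-60 - 12*(6 - 6))*(-2) = (-60 - 12*0)*(-2) = (-60 + 0)*(-2) = -60*(-2) = 120)
1/(r + 618) = 1/(120 + 618) = 1/738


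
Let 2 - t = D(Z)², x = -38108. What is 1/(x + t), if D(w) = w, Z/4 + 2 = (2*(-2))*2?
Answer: -1/39706 ≈ -2.5185e-5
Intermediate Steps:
Z = -40 (Z = -8 + 4*((2*(-2))*2) = -8 + 4*(-4*2) = -8 + 4*(-8) = -8 - 32 = -40)
t = -1598 (t = 2 - 1*(-40)² = 2 - 1*1600 = 2 - 1600 = -1598)
1/(x + t) = 1/(-38108 - 1598) = 1/(-39706) = -1/39706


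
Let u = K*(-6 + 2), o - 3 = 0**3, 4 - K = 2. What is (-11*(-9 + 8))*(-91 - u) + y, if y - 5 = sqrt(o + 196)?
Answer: -908 + sqrt(199) ≈ -893.89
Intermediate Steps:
K = 2 (K = 4 - 1*2 = 4 - 2 = 2)
o = 3 (o = 3 + 0**3 = 3 + 0 = 3)
y = 5 + sqrt(199) (y = 5 + sqrt(3 + 196) = 5 + sqrt(199) ≈ 19.107)
u = -8 (u = 2*(-6 + 2) = 2*(-4) = -8)
(-11*(-9 + 8))*(-91 - u) + y = (-11*(-9 + 8))*(-91 - 1*(-8)) + (5 + sqrt(199)) = (-11*(-1))*(-91 + 8) + (5 + sqrt(199)) = 11*(-83) + (5 + sqrt(199)) = -913 + (5 + sqrt(199)) = -908 + sqrt(199)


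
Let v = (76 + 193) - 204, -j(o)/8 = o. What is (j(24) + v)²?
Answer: 16129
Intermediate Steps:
j(o) = -8*o
v = 65 (v = 269 - 204 = 65)
(j(24) + v)² = (-8*24 + 65)² = (-192 + 65)² = (-127)² = 16129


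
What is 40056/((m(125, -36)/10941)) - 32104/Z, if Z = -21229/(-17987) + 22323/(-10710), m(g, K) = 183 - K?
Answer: 1233032291455752/605417543 ≈ 2.0367e+6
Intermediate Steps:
Z = -8293391/9173370 (Z = -21229*(-1/17987) + 22323*(-1/10710) = 21229/17987 - 1063/510 = -8293391/9173370 ≈ -0.90407)
40056/((m(125, -36)/10941)) - 32104/Z = 40056/(((183 - 1*(-36))/10941)) - 32104/(-8293391/9173370) = 40056/(((183 + 36)*(1/10941))) - 32104*(-9173370/8293391) = 40056/((219*(1/10941))) + 294501870480/8293391 = 40056/(73/3647) + 294501870480/8293391 = 40056*(3647/73) + 294501870480/8293391 = 146084232/73 + 294501870480/8293391 = 1233032291455752/605417543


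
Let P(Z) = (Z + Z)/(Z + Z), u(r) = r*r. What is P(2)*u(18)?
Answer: 324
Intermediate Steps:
u(r) = r²
P(Z) = 1 (P(Z) = (2*Z)/((2*Z)) = (2*Z)*(1/(2*Z)) = 1)
P(2)*u(18) = 1*18² = 1*324 = 324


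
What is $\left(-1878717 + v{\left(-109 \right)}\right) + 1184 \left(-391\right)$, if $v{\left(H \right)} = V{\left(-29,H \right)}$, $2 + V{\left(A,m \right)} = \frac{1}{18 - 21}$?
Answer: $- \frac{7024990}{3} \approx -2.3417 \cdot 10^{6}$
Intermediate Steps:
$V{\left(A,m \right)} = - \frac{7}{3}$ ($V{\left(A,m \right)} = -2 + \frac{1}{18 - 21} = -2 + \frac{1}{-3} = -2 - \frac{1}{3} = - \frac{7}{3}$)
$v{\left(H \right)} = - \frac{7}{3}$
$\left(-1878717 + v{\left(-109 \right)}\right) + 1184 \left(-391\right) = \left(-1878717 - \frac{7}{3}\right) + 1184 \left(-391\right) = - \frac{5636158}{3} - 462944 = - \frac{7024990}{3}$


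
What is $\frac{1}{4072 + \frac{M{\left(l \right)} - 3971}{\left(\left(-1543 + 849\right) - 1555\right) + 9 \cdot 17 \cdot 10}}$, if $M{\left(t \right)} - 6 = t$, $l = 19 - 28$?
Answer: $\frac{719}{2931742} \approx 0.00024525$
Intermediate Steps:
$l = -9$
$M{\left(t \right)} = 6 + t$
$\frac{1}{4072 + \frac{M{\left(l \right)} - 3971}{\left(\left(-1543 + 849\right) - 1555\right) + 9 \cdot 17 \cdot 10}} = \frac{1}{4072 + \frac{\left(6 - 9\right) - 3971}{\left(\left(-1543 + 849\right) - 1555\right) + 9 \cdot 17 \cdot 10}} = \frac{1}{4072 + \frac{-3 - 3971}{\left(-694 - 1555\right) + 153 \cdot 10}} = \frac{1}{4072 - \frac{3974}{-2249 + 1530}} = \frac{1}{4072 - \frac{3974}{-719}} = \frac{1}{4072 - - \frac{3974}{719}} = \frac{1}{4072 + \frac{3974}{719}} = \frac{1}{\frac{2931742}{719}} = \frac{719}{2931742}$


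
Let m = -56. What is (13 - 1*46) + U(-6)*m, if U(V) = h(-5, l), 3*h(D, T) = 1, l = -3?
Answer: -155/3 ≈ -51.667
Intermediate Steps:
h(D, T) = ⅓ (h(D, T) = (⅓)*1 = ⅓)
U(V) = ⅓
(13 - 1*46) + U(-6)*m = (13 - 1*46) + (⅓)*(-56) = (13 - 46) - 56/3 = -33 - 56/3 = -155/3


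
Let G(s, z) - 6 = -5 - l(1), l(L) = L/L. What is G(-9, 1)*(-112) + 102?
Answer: 102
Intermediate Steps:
l(L) = 1
G(s, z) = 0 (G(s, z) = 6 + (-5 - 1*1) = 6 + (-5 - 1) = 6 - 6 = 0)
G(-9, 1)*(-112) + 102 = 0*(-112) + 102 = 0 + 102 = 102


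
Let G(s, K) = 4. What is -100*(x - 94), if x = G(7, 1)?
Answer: 9000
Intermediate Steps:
x = 4
-100*(x - 94) = -100*(4 - 94) = -100*(-90) = 9000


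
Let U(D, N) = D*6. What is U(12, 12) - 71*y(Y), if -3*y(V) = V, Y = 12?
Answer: 356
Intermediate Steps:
y(V) = -V/3
U(D, N) = 6*D
U(12, 12) - 71*y(Y) = 6*12 - (-71)*12/3 = 72 - 71*(-4) = 72 + 284 = 356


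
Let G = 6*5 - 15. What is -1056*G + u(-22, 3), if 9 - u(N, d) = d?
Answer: -15834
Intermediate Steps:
u(N, d) = 9 - d
G = 15 (G = 30 - 15 = 15)
-1056*G + u(-22, 3) = -1056*15 + (9 - 1*3) = -15840 + (9 - 3) = -15840 + 6 = -15834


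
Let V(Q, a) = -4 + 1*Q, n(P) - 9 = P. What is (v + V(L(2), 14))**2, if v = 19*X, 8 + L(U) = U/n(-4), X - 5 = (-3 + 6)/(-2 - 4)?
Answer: 546121/100 ≈ 5461.2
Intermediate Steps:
X = 9/2 (X = 5 + (-3 + 6)/(-2 - 4) = 5 + 3/(-6) = 5 + 3*(-1/6) = 5 - 1/2 = 9/2 ≈ 4.5000)
n(P) = 9 + P
L(U) = -8 + U/5 (L(U) = -8 + U/(9 - 4) = -8 + U/5)
v = 171/2 (v = 19*(9/2) = 171/2 ≈ 85.500)
V(Q, a) = -4 + Q
(v + V(L(2), 14))**2 = (171/2 + (-4 + (-8 + (1/5)*2)))**2 = (171/2 + (-4 + (-8 + 2/5)))**2 = (171/2 + (-4 - 38/5))**2 = (171/2 - 58/5)**2 = (739/10)**2 = 546121/100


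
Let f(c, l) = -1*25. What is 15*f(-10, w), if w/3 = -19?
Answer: -375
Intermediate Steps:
w = -57 (w = 3*(-19) = -57)
f(c, l) = -25
15*f(-10, w) = 15*(-25) = -375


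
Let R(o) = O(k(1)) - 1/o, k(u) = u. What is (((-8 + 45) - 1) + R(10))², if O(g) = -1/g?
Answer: 121801/100 ≈ 1218.0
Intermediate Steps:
R(o) = -1 - 1/o (R(o) = -1/1 - 1/o = -1*1 - 1/o = -1 - 1/o)
(((-8 + 45) - 1) + R(10))² = (((-8 + 45) - 1) + (-1 - 1*10)/10)² = ((37 - 1) + (-1 - 10)/10)² = (36 + (⅒)*(-11))² = (36 - 11/10)² = (349/10)² = 121801/100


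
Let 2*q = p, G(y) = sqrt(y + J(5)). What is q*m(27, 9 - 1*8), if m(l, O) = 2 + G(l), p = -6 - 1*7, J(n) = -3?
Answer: -13 - 13*sqrt(6) ≈ -44.843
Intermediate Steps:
G(y) = sqrt(-3 + y) (G(y) = sqrt(y - 3) = sqrt(-3 + y))
p = -13 (p = -6 - 7 = -13)
m(l, O) = 2 + sqrt(-3 + l)
q = -13/2 (q = (1/2)*(-13) = -13/2 ≈ -6.5000)
q*m(27, 9 - 1*8) = -13*(2 + sqrt(-3 + 27))/2 = -13*(2 + sqrt(24))/2 = -13*(2 + 2*sqrt(6))/2 = -13 - 13*sqrt(6)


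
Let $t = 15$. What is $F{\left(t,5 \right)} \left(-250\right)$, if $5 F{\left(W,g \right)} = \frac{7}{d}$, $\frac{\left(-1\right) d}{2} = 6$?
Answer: $\frac{175}{6} \approx 29.167$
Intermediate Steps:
$d = -12$ ($d = \left(-2\right) 6 = -12$)
$F{\left(W,g \right)} = - \frac{7}{60}$ ($F{\left(W,g \right)} = \frac{7 \frac{1}{-12}}{5} = \frac{7 \left(- \frac{1}{12}\right)}{5} = \frac{1}{5} \left(- \frac{7}{12}\right) = - \frac{7}{60}$)
$F{\left(t,5 \right)} \left(-250\right) = \left(- \frac{7}{60}\right) \left(-250\right) = \frac{175}{6}$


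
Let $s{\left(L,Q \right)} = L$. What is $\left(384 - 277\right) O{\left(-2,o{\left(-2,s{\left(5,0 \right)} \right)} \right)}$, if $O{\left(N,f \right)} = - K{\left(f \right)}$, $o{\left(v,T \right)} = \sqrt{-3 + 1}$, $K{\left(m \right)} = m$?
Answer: $- 107 i \sqrt{2} \approx - 151.32 i$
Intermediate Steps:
$o{\left(v,T \right)} = i \sqrt{2}$ ($o{\left(v,T \right)} = \sqrt{-2} = i \sqrt{2}$)
$O{\left(N,f \right)} = - f$
$\left(384 - 277\right) O{\left(-2,o{\left(-2,s{\left(5,0 \right)} \right)} \right)} = \left(384 - 277\right) \left(- i \sqrt{2}\right) = 107 \left(- i \sqrt{2}\right) = - 107 i \sqrt{2}$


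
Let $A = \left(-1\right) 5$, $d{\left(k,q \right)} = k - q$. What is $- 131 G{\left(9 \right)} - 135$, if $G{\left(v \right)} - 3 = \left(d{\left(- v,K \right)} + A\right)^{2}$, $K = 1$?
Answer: $-30003$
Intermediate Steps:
$A = -5$
$G{\left(v \right)} = 3 + \left(-6 - v\right)^{2}$ ($G{\left(v \right)} = 3 + \left(\left(- v - 1\right) - 5\right)^{2} = 3 + \left(\left(-1 - v\right) - 5\right)^{2} = 3 + \left(-6 - v\right)^{2}$)
$- 131 G{\left(9 \right)} - 135 = - 131 \left(3 + \left(6 + 9\right)^{2}\right) - 135 = - 131 \left(3 + 15^{2}\right) - 135 = - 131 \left(3 + 225\right) - 135 = \left(-131\right) 228 - 135 = -29868 - 135 = -30003$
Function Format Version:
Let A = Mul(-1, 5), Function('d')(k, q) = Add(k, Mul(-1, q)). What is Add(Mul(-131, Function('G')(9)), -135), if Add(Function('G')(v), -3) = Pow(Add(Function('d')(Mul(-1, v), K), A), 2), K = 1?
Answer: -30003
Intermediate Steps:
A = -5
Function('G')(v) = Add(3, Pow(Add(-6, Mul(-1, v)), 2)) (Function('G')(v) = Add(3, Pow(Add(Add(Mul(-1, v), Mul(-1, 1)), -5), 2)) = Add(3, Pow(Add(Add(Mul(-1, v), -1), -5), 2)) = Add(3, Pow(Add(Add(-1, Mul(-1, v)), -5), 2)) = Add(3, Pow(Add(-6, Mul(-1, v)), 2)))
Add(Mul(-131, Function('G')(9)), -135) = Add(Mul(-131, Add(3, Pow(Add(6, 9), 2))), -135) = Add(Mul(-131, Add(3, Pow(15, 2))), -135) = Add(Mul(-131, Add(3, 225)), -135) = Add(Mul(-131, 228), -135) = Add(-29868, -135) = -30003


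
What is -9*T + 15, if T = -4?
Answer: 51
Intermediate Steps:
-9*T + 15 = -9*(-4) + 15 = 36 + 15 = 51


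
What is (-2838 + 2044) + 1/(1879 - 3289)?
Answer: -1119541/1410 ≈ -794.00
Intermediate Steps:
(-2838 + 2044) + 1/(1879 - 3289) = -794 + 1/(-1410) = -794 - 1/1410 = -1119541/1410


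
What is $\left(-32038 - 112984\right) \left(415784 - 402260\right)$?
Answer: $-1961277528$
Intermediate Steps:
$\left(-32038 - 112984\right) \left(415784 - 402260\right) = \left(-145022\right) 13524 = -1961277528$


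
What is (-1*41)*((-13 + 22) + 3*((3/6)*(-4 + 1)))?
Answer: -369/2 ≈ -184.50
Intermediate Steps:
(-1*41)*((-13 + 22) + 3*((3/6)*(-4 + 1))) = -41*(9 + 3*((3*(⅙))*(-3))) = -41*(9 + 3*((½)*(-3))) = -41*(9 + 3*(-3/2)) = -41*(9 - 9/2) = -41*9/2 = -369/2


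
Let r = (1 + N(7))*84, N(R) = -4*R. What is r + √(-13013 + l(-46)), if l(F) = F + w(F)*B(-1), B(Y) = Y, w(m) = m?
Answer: -2268 + 13*I*√77 ≈ -2268.0 + 114.07*I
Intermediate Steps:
l(F) = 0 (l(F) = F + F*(-1) = F - F = 0)
r = -2268 (r = (1 - 4*7)*84 = (1 - 28)*84 = -27*84 = -2268)
r + √(-13013 + l(-46)) = -2268 + √(-13013 + 0) = -2268 + √(-13013) = -2268 + 13*I*√77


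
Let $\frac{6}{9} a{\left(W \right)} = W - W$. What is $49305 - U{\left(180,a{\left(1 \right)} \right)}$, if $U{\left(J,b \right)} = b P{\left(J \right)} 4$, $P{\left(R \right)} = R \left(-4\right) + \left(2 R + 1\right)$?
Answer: $49305$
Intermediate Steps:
$a{\left(W \right)} = 0$ ($a{\left(W \right)} = \frac{3 \left(W - W\right)}{2} = \frac{3}{2} \cdot 0 = 0$)
$P{\left(R \right)} = 1 - 2 R$ ($P{\left(R \right)} = - 4 R + \left(1 + 2 R\right) = 1 - 2 R$)
$U{\left(J,b \right)} = 4 b \left(1 - 2 J\right)$ ($U{\left(J,b \right)} = b \left(1 - 2 J\right) 4 = 4 b \left(1 - 2 J\right)$)
$49305 - U{\left(180,a{\left(1 \right)} \right)} = 49305 - 4 \cdot 0 \left(1 - 360\right) = 49305 - 4 \cdot 0 \left(-359\right) = 49305 - 0 = 49305 + 0 = 49305$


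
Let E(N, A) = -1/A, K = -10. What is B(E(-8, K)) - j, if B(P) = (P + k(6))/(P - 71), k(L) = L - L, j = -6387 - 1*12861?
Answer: 13646831/709 ≈ 19248.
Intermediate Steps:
j = -19248 (j = -6387 - 12861 = -19248)
k(L) = 0
B(P) = P/(-71 + P) (B(P) = (P + 0)/(P - 71) = P/(-71 + P))
B(E(-8, K)) - j = (-1/(-10))/(-71 - 1/(-10)) - 1*(-19248) = (-1*(-⅒))/(-71 - 1*(-⅒)) + 19248 = 1/(10*(-71 + ⅒)) + 19248 = 1/(10*(-709/10)) + 19248 = (⅒)*(-10/709) + 19248 = -1/709 + 19248 = 13646831/709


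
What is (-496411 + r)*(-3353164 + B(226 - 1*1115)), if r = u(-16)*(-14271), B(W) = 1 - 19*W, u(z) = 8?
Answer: 2037057621488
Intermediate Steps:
r = -114168 (r = 8*(-14271) = -114168)
(-496411 + r)*(-3353164 + B(226 - 1*1115)) = (-496411 - 114168)*(-3353164 + (1 - 19*(226 - 1*1115))) = -610579*(-3353164 + (1 - 19*(226 - 1115))) = -610579*(-3353164 + (1 - 19*(-889))) = -610579*(-3353164 + (1 + 16891)) = -610579*(-3353164 + 16892) = -610579*(-3336272) = 2037057621488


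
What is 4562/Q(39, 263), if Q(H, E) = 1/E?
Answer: 1199806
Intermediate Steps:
4562/Q(39, 263) = 4562/(1/263) = 4562*263 = 1199806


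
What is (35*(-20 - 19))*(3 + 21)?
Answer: -32760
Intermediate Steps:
(35*(-20 - 19))*(3 + 21) = (35*(-39))*24 = -1365*24 = -32760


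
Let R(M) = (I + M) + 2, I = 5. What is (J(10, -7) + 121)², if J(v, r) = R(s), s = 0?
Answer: 16384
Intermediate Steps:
R(M) = 7 + M (R(M) = (5 + M) + 2 = 7 + M)
J(v, r) = 7 (J(v, r) = 7 + 0 = 7)
(J(10, -7) + 121)² = (7 + 121)² = 128² = 16384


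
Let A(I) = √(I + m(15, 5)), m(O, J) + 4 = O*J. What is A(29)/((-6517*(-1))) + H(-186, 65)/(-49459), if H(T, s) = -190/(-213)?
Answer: 104109440/68655076539 ≈ 0.0015164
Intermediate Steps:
m(O, J) = -4 + J*O (m(O, J) = -4 + O*J = -4 + J*O)
H(T, s) = 190/213 (H(T, s) = -190*(-1/213) = 190/213)
A(I) = √(71 + I) (A(I) = √(I + (-4 + 5*15)) = √(I + (-4 + 75)) = √(I + 71) = √(71 + I))
A(29)/((-6517*(-1))) + H(-186, 65)/(-49459) = √(71 + 29)/((-6517*(-1))) + (190/213)/(-49459) = √100/6517 + (190/213)*(-1/49459) = 10*(1/6517) - 190/10534767 = 10/6517 - 190/10534767 = 104109440/68655076539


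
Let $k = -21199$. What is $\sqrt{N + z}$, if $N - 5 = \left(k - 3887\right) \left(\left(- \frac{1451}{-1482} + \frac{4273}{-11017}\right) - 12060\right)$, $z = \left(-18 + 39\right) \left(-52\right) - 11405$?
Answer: $\frac{\sqrt{2240062347622278939929}}{2721199} \approx 17393.0$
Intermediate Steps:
$z = -12497$ ($z = 21 \left(-52\right) - 11405 = -1092 - 11405 = -12497$)
$N = \frac{823223471329174}{2721199}$ ($N = 5 + \left(-21199 - 3887\right) \left(\left(- \frac{1451}{-1482} + \frac{4273}{-11017}\right) - 12060\right) = 5 - 25086 \left(\left(\left(-1451\right) \left(- \frac{1}{1482}\right) + 4273 \left(- \frac{1}{11017}\right)\right) - 12060\right) = 5 - 25086 \left(\left(\frac{1451}{1482} - \frac{4273}{11017}\right) - 12060\right) = 5 - 25086 \left(\frac{9653081}{16327194} - 12060\right) = 5 - - \frac{823223457723179}{2721199} = 5 + \frac{823223457723179}{2721199} = \frac{823223471329174}{2721199} \approx 3.0252 \cdot 10^{8}$)
$\sqrt{N + z} = \sqrt{\frac{823223471329174}{2721199} - 12497} = \sqrt{\frac{823189464505271}{2721199}} = \frac{\sqrt{2240062347622278939929}}{2721199}$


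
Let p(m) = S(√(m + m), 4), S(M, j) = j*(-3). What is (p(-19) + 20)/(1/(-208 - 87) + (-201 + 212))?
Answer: 590/811 ≈ 0.72750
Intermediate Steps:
S(M, j) = -3*j
p(m) = -12 (p(m) = -3*4 = -12)
(p(-19) + 20)/(1/(-208 - 87) + (-201 + 212)) = (-12 + 20)/(1/(-208 - 87) + (-201 + 212)) = 8/(1/(-295) + 11) = 8/(-1/295 + 11) = 8/(3244/295) = 8*(295/3244) = 590/811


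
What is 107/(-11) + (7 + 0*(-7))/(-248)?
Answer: -26613/2728 ≈ -9.7555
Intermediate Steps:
107/(-11) + (7 + 0*(-7))/(-248) = 107*(-1/11) + (7 + 0)*(-1/248) = -107/11 + 7*(-1/248) = -107/11 - 7/248 = -26613/2728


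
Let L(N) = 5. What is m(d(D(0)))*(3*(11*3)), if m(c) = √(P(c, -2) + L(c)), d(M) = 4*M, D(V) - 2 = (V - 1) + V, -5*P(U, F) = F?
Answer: 297*√15/5 ≈ 230.06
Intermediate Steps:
P(U, F) = -F/5
D(V) = 1 + 2*V (D(V) = 2 + ((V - 1) + V) = 2 + ((-1 + V) + V) = 2 + (-1 + 2*V) = 1 + 2*V)
m(c) = 3*√15/5 (m(c) = √(-⅕*(-2) + 5) = √(⅖ + 5) = √(27/5) = 3*√15/5)
m(d(D(0)))*(3*(11*3)) = (3*√15/5)*(3*(11*3)) = (3*√15/5)*(3*33) = (3*√15/5)*99 = 297*√15/5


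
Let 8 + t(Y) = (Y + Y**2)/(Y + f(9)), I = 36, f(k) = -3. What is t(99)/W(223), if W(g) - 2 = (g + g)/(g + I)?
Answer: 197099/7712 ≈ 25.557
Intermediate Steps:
W(g) = 2 + 2*g/(36 + g) (W(g) = 2 + (g + g)/(g + 36) = 2 + (2*g)/(36 + g) = 2 + 2*g/(36 + g))
t(Y) = -8 + (Y + Y**2)/(-3 + Y) (t(Y) = -8 + (Y + Y**2)/(Y - 3) = -8 + (Y + Y**2)/(-3 + Y))
t(99)/W(223) = ((24 + 99**2 - 7*99)/(-3 + 99))/((4*(18 + 223)/(36 + 223))) = ((24 + 9801 - 693)/96)/((4*241/259)) = ((1/96)*9132)/((4*(1/259)*241)) = 761/(8*(964/259)) = (761/8)*(259/964) = 197099/7712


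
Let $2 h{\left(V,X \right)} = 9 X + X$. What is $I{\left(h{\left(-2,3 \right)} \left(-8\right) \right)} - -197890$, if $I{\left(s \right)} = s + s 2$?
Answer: $197530$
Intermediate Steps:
$h{\left(V,X \right)} = 5 X$ ($h{\left(V,X \right)} = \frac{9 X + X}{2} = \frac{10 X}{2} = 5 X$)
$I{\left(s \right)} = 3 s$ ($I{\left(s \right)} = s + 2 s = 3 s$)
$I{\left(h{\left(-2,3 \right)} \left(-8\right) \right)} - -197890 = 3 \cdot 5 \cdot 3 \left(-8\right) - -197890 = 3 \cdot 15 \left(-8\right) + 197890 = 3 \left(-120\right) + 197890 = -360 + 197890 = 197530$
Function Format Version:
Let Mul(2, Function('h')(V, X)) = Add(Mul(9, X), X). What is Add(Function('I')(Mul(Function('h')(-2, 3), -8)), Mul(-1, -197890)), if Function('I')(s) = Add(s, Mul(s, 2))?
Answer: 197530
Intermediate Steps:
Function('h')(V, X) = Mul(5, X) (Function('h')(V, X) = Mul(Rational(1, 2), Add(Mul(9, X), X)) = Mul(Rational(1, 2), Mul(10, X)) = Mul(5, X))
Function('I')(s) = Mul(3, s) (Function('I')(s) = Add(s, Mul(2, s)) = Mul(3, s))
Add(Function('I')(Mul(Function('h')(-2, 3), -8)), Mul(-1, -197890)) = Add(Mul(3, Mul(Mul(5, 3), -8)), Mul(-1, -197890)) = Add(Mul(3, Mul(15, -8)), 197890) = Add(Mul(3, -120), 197890) = Add(-360, 197890) = 197530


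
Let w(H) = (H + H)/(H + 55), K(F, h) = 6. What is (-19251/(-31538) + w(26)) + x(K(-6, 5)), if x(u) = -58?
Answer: -144966217/2554578 ≈ -56.748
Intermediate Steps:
w(H) = 2*H/(55 + H) (w(H) = (2*H)/(55 + H) = 2*H/(55 + H))
(-19251/(-31538) + w(26)) + x(K(-6, 5)) = (-19251/(-31538) + 2*26/(55 + 26)) - 58 = (-19251*(-1/31538) + 2*26/81) - 58 = (19251/31538 + 2*26*(1/81)) - 58 = (19251/31538 + 52/81) - 58 = 3199307/2554578 - 58 = -144966217/2554578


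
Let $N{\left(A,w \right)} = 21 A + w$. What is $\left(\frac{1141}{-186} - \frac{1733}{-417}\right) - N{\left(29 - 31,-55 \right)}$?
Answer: $\frac{818895}{8618} \approx 95.021$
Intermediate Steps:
$N{\left(A,w \right)} = w + 21 A$
$\left(\frac{1141}{-186} - \frac{1733}{-417}\right) - N{\left(29 - 31,-55 \right)} = \left(\frac{1141}{-186} - \frac{1733}{-417}\right) - \left(-55 + 21 \left(29 - 31\right)\right) = \left(1141 \left(- \frac{1}{186}\right) - - \frac{1733}{417}\right) - \left(-55 + 21 \left(-2\right)\right) = \left(- \frac{1141}{186} + \frac{1733}{417}\right) - \left(-55 - 42\right) = - \frac{17051}{8618} - -97 = - \frac{17051}{8618} + 97 = \frac{818895}{8618}$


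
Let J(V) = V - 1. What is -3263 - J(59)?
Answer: -3321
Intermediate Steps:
J(V) = -1 + V
-3263 - J(59) = -3263 - (-1 + 59) = -3263 - 1*58 = -3263 - 58 = -3321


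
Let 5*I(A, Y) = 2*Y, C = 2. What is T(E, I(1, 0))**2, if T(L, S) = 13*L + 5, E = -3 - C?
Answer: 3600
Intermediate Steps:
I(A, Y) = 2*Y/5 (I(A, Y) = (2*Y)/5 = 2*Y/5)
E = -5 (E = -3 - 1*2 = -3 - 2 = -5)
T(L, S) = 5 + 13*L
T(E, I(1, 0))**2 = (5 + 13*(-5))**2 = (5 - 65)**2 = (-60)**2 = 3600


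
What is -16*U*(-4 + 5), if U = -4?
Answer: 64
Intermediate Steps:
-16*U*(-4 + 5) = -(-64)*(-4 + 5) = -(-64) = -16*(-4) = 64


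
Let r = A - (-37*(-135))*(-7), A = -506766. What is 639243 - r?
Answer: 1111044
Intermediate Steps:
r = -471801 (r = -506766 - (-37*(-135))*(-7) = -506766 - 4995*(-7) = -506766 - 1*(-34965) = -506766 + 34965 = -471801)
639243 - r = 639243 - 1*(-471801) = 639243 + 471801 = 1111044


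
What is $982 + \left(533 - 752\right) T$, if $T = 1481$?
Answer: $-323357$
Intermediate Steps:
$982 + \left(533 - 752\right) T = 982 + \left(533 - 752\right) 1481 = 982 - 324339 = -323357$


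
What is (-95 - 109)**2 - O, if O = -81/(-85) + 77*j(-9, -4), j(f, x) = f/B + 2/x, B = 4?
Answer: 14221111/340 ≈ 41827.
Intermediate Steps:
j(f, x) = 2/x + f/4 (j(f, x) = f/4 + 2/x = 2/x + f/4)
O = -71671/340 (O = -81/(-85) + 77*(2/(-4) + (1/4)*(-9)) = -81*(-1/85) + 77*(2*(-1/4) - 9/4) = 81/85 + 77*(-1/2 - 9/4) = 81/85 + 77*(-11/4) = 81/85 - 847/4 = -71671/340 ≈ -210.80)
(-95 - 109)**2 - O = (-95 - 109)**2 - 1*(-71671/340) = (-204)**2 + 71671/340 = 41616 + 71671/340 = 14221111/340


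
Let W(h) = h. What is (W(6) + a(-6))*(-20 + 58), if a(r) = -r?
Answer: 456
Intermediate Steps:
(W(6) + a(-6))*(-20 + 58) = (6 - 1*(-6))*(-20 + 58) = (6 + 6)*38 = 12*38 = 456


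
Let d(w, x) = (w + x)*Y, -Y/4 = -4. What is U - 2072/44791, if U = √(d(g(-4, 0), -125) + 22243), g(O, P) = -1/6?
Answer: -2072/44791 + √182163/3 ≈ 142.22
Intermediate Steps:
Y = 16 (Y = -4*(-4) = 16)
g(O, P) = -⅙ (g(O, P) = -1*⅙ = -⅙)
d(w, x) = 16*w + 16*x (d(w, x) = (w + x)*16 = 16*w + 16*x)
U = √182163/3 (U = √((16*(-⅙) + 16*(-125)) + 22243) = √((-8/3 - 2000) + 22243) = √(-6008/3 + 22243) = √(60721/3) = √182163/3 ≈ 142.27)
U - 2072/44791 = √182163/3 - 2072/44791 = -2072/44791 + √182163/3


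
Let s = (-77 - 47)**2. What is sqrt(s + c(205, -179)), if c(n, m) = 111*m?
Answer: I*sqrt(4493) ≈ 67.03*I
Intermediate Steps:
s = 15376 (s = (-124)**2 = 15376)
sqrt(s + c(205, -179)) = sqrt(15376 + 111*(-179)) = sqrt(15376 - 19869) = sqrt(-4493) = I*sqrt(4493)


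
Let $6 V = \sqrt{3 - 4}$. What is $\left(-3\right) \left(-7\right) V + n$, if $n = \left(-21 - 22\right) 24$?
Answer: $-1032 + \frac{7 i}{2} \approx -1032.0 + 3.5 i$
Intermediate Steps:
$V = \frac{i}{6}$ ($V = \frac{\sqrt{3 - 4}}{6} = \frac{\sqrt{-1}}{6} = \frac{i}{6} \approx 0.16667 i$)
$n = -1032$ ($n = \left(-43\right) 24 = -1032$)
$\left(-3\right) \left(-7\right) V + n = \left(-3\right) \left(-7\right) \frac{i}{6} - 1032 = 21 \frac{i}{6} - 1032 = \frac{7 i}{2} - 1032 = -1032 + \frac{7 i}{2}$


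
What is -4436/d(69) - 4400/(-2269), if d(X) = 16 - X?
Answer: 10298484/120257 ≈ 85.637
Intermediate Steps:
-4436/d(69) - 4400/(-2269) = -4436/(16 - 1*69) - 4400/(-2269) = -4436/(16 - 69) - 4400*(-1/2269) = -4436/(-53) + 4400/2269 = -4436*(-1/53) + 4400/2269 = 4436/53 + 4400/2269 = 10298484/120257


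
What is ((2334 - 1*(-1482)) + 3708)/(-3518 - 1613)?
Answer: -7524/5131 ≈ -1.4664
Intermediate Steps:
((2334 - 1*(-1482)) + 3708)/(-3518 - 1613) = ((2334 + 1482) + 3708)/(-5131) = (3816 + 3708)*(-1/5131) = 7524*(-1/5131) = -7524/5131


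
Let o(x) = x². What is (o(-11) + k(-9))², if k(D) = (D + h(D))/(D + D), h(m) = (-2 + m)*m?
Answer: 13456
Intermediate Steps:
h(m) = m*(-2 + m)
k(D) = (D + D*(-2 + D))/(2*D) (k(D) = (D + D*(-2 + D))/(D + D) = (D + D*(-2 + D))/((2*D)) = (D + D*(-2 + D))*(1/(2*D)) = (D + D*(-2 + D))/(2*D))
(o(-11) + k(-9))² = ((-11)² + (-½ + (½)*(-9)))² = (121 + (-½ - 9/2))² = (121 - 5)² = 116² = 13456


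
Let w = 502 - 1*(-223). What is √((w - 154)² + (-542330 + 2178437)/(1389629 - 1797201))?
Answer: √111900026344885/18526 ≈ 571.00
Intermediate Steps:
w = 725 (w = 502 + 223 = 725)
√((w - 154)² + (-542330 + 2178437)/(1389629 - 1797201)) = √((725 - 154)² + (-542330 + 2178437)/(1389629 - 1797201)) = √(571² + 1636107/(-407572)) = √(326041 + 1636107*(-1/407572)) = √(326041 - 148737/37052) = √(12080322395/37052) = √111900026344885/18526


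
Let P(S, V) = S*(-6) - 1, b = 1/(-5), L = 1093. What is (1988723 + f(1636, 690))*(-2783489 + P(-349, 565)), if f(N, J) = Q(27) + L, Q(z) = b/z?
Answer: -83016993637996/15 ≈ -5.5345e+12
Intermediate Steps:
b = -⅕ ≈ -0.20000
P(S, V) = -1 - 6*S (P(S, V) = -6*S - 1 = -1 - 6*S)
Q(z) = -1/(5*z)
f(N, J) = 147554/135 (f(N, J) = -⅕/27 + 1093 = -⅕*1/27 + 1093 = -1/135 + 1093 = 147554/135)
(1988723 + f(1636, 690))*(-2783489 + P(-349, 565)) = (1988723 + 147554/135)*(-2783489 + (-1 - 6*(-349))) = 268625159*(-2783489 + (-1 + 2094))/135 = 268625159*(-2783489 + 2093)/135 = (268625159/135)*(-2781396) = -83016993637996/15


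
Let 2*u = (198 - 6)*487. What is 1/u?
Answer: 1/46752 ≈ 2.1389e-5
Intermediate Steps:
u = 46752 (u = ((198 - 6)*487)/2 = (192*487)/2 = (1/2)*93504 = 46752)
1/u = 1/46752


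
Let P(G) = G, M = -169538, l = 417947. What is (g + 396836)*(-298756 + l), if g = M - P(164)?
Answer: 27072328594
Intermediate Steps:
g = -169702 (g = -169538 - 1*164 = -169538 - 164 = -169702)
(g + 396836)*(-298756 + l) = (-169702 + 396836)*(-298756 + 417947) = 227134*119191 = 27072328594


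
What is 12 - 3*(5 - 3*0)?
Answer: -3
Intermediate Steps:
12 - 3*(5 - 3*0) = 12 - 3*(5 + 0) = 12 - 3*5 = 12 - 15 = -3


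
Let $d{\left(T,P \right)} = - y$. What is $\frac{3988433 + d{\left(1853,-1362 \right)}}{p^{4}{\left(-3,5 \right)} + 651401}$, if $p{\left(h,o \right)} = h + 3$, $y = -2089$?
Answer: $\frac{3990522}{651401} \approx 6.1261$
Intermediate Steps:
$d{\left(T,P \right)} = 2089$ ($d{\left(T,P \right)} = \left(-1\right) \left(-2089\right) = 2089$)
$p{\left(h,o \right)} = 3 + h$
$\frac{3988433 + d{\left(1853,-1362 \right)}}{p^{4}{\left(-3,5 \right)} + 651401} = \frac{3988433 + 2089}{\left(3 - 3\right)^{4} + 651401} = \frac{3990522}{0^{4} + 651401} = \frac{3990522}{0 + 651401} = \frac{3990522}{651401}$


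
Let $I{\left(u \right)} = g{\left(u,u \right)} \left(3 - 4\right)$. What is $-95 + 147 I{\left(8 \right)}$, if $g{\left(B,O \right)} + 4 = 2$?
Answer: $199$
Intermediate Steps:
$g{\left(B,O \right)} = -2$ ($g{\left(B,O \right)} = -4 + 2 = -2$)
$I{\left(u \right)} = 2$ ($I{\left(u \right)} = - 2 \left(3 - 4\right) = \left(-2\right) \left(-1\right) = 2$)
$-95 + 147 I{\left(8 \right)} = -95 + 147 \cdot 2 = -95 + 294 = 199$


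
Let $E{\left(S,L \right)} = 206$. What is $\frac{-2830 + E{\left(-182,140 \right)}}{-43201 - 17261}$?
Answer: $\frac{1312}{30231} \approx 0.043399$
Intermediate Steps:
$\frac{-2830 + E{\left(-182,140 \right)}}{-43201 - 17261} = \frac{-2830 + 206}{-43201 - 17261} = - \frac{2624}{-60462} = \left(-2624\right) \left(- \frac{1}{60462}\right) = \frac{1312}{30231}$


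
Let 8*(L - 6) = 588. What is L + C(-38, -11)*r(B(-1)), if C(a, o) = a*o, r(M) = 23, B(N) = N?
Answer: 19387/2 ≈ 9693.5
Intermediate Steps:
L = 159/2 (L = 6 + (⅛)*588 = 6 + 147/2 = 159/2 ≈ 79.500)
L + C(-38, -11)*r(B(-1)) = 159/2 - 38*(-11)*23 = 159/2 + 418*23 = 159/2 + 9614 = 19387/2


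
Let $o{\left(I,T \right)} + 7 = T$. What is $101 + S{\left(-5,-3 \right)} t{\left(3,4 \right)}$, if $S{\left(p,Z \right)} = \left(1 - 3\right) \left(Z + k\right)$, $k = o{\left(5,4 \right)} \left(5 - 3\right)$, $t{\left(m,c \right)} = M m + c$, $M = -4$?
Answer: $-43$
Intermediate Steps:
$o{\left(I,T \right)} = -7 + T$
$t{\left(m,c \right)} = c - 4 m$ ($t{\left(m,c \right)} = - 4 m + c = c - 4 m$)
$k = -6$ ($k = \left(-7 + 4\right) \left(5 - 3\right) = - 3 \left(5 - 3\right) = \left(-3\right) 2 = -6$)
$S{\left(p,Z \right)} = 12 - 2 Z$ ($S{\left(p,Z \right)} = \left(1 - 3\right) \left(Z - 6\right) = - 2 \left(-6 + Z\right) = 12 - 2 Z$)
$101 + S{\left(-5,-3 \right)} t{\left(3,4 \right)} = 101 + \left(12 - -6\right) \left(4 - 12\right) = 101 + \left(12 + 6\right) \left(4 - 12\right) = 101 + 18 \left(-8\right) = 101 - 144 = -43$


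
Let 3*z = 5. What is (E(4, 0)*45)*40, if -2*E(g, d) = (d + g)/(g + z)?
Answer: -10800/17 ≈ -635.29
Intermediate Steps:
z = 5/3 (z = (⅓)*5 = 5/3 ≈ 1.6667)
E(g, d) = -(d + g)/(2*(5/3 + g)) (E(g, d) = -(d + g)/(2*(g + 5/3)) = -(d + g)/(2*(5/3 + g)))
(E(4, 0)*45)*40 = ((3*(-1*0 - 1*4)/(2*(5 + 3*4)))*45)*40 = ((3*(0 - 4)/(2*(5 + 12)))*45)*40 = (((3/2)*(-4)/17)*45)*40 = (((3/2)*(1/17)*(-4))*45)*40 = -6/17*45*40 = -270/17*40 = -10800/17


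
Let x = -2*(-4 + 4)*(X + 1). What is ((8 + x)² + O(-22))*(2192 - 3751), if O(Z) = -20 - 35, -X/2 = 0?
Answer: -14031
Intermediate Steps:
X = 0 (X = -2*0 = 0)
O(Z) = -55
x = 0 (x = -2*(-4 + 4)*(0 + 1) = -0 = -2*0 = 0)
((8 + x)² + O(-22))*(2192 - 3751) = ((8 + 0)² - 55)*(2192 - 3751) = (8² - 55)*(-1559) = (64 - 55)*(-1559) = 9*(-1559) = -14031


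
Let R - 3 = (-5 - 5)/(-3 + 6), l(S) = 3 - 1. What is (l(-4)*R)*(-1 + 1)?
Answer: 0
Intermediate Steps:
l(S) = 2
R = -1/3 (R = 3 + (-5 - 5)/(-3 + 6) = 3 - 10/3 = -1/3 ≈ -0.33333)
(l(-4)*R)*(-1 + 1) = (2*(-1/3))*(-1 + 1) = -2/3*0 = 0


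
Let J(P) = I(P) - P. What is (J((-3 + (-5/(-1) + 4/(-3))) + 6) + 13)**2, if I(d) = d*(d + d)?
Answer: 734449/81 ≈ 9067.3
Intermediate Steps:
I(d) = 2*d**2 (I(d) = d*(2*d) = 2*d**2)
J(P) = -P + 2*P**2 (J(P) = 2*P**2 - P = -P + 2*P**2)
(J((-3 + (-5/(-1) + 4/(-3))) + 6) + 13)**2 = (((-3 + (-5/(-1) + 4/(-3))) + 6)*(-1 + 2*((-3 + (-5/(-1) + 4/(-3))) + 6)) + 13)**2 = (((-3 + (-5*(-1) + 4*(-1/3))) + 6)*(-1 + 2*((-3 + (-5*(-1) + 4*(-1/3))) + 6)) + 13)**2 = (((-3 + (5 - 4/3)) + 6)*(-1 + 2*((-3 + (5 - 4/3)) + 6)) + 13)**2 = (((-3 + 11/3) + 6)*(-1 + 2*((-3 + 11/3) + 6)) + 13)**2 = ((2/3 + 6)*(-1 + 2*(2/3 + 6)) + 13)**2 = (20*(-1 + 2*(20/3))/3 + 13)**2 = (20*(-1 + 40/3)/3 + 13)**2 = ((20/3)*(37/3) + 13)**2 = (740/9 + 13)**2 = (857/9)**2 = 734449/81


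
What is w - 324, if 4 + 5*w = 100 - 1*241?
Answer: -353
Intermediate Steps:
w = -29 (w = -4/5 + (100 - 1*241)/5 = -4/5 + (100 - 241)/5 = -4/5 + (1/5)*(-141) = -4/5 - 141/5 = -29)
w - 324 = -29 - 324 = -353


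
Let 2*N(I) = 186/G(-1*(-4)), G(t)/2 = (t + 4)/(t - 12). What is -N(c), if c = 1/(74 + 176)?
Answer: 93/2 ≈ 46.500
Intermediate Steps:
G(t) = 2*(4 + t)/(-12 + t) (G(t) = 2*((t + 4)/(t - 12)) = 2*((4 + t)/(-12 + t)) = 2*(4 + t)/(-12 + t))
c = 1/250 ≈ 0.0040000
N(I) = -93/2 (N(I) = (186/((2*(4 - 1*(-4))/(-12 - 1*(-4)))))/2 = (186/((2*(4 + 4)/(-12 + 4))))/2 = (186/((2*8/(-8))))/2 = (186/((2*(-⅛)*8)))/2 = (186/(-2))/2 = (186*(-½))/2 = (½)*(-93) = -93/2)
-N(c) = -1*(-93/2) = 93/2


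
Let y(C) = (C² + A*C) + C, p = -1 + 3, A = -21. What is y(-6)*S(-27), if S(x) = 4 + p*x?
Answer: -7800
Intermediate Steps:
p = 2
y(C) = C² - 20*C (y(C) = (C² - 21*C) + C = C² - 20*C)
S(x) = 4 + 2*x
y(-6)*S(-27) = (-6*(-20 - 6))*(4 + 2*(-27)) = (-6*(-26))*(4 - 54) = 156*(-50) = -7800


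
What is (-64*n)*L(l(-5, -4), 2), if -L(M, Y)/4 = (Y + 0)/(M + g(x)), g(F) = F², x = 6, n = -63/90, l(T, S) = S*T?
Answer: -32/5 ≈ -6.4000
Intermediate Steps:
n = -7/10 (n = -63*1/90 = -7/10 ≈ -0.70000)
L(M, Y) = -4*Y/(36 + M) (L(M, Y) = -4*(Y + 0)/(M + 6²) = -4*Y/(M + 36) = -4*Y/(36 + M))
(-64*n)*L(l(-5, -4), 2) = (-64*(-7/10))*(-4*2/(36 - 4*(-5))) = 224*(-4*2/(36 + 20))/5 = 224*(-4*2/56)/5 = 224*(-4*2*1/56)/5 = (224/5)*(-⅐) = -32/5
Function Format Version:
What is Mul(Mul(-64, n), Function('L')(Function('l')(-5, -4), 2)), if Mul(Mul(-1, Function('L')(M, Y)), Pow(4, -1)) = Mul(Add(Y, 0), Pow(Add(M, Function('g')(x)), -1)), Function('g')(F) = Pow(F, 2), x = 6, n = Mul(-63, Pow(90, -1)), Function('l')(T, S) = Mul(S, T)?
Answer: Rational(-32, 5) ≈ -6.4000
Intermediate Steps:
n = Rational(-7, 10) (n = Mul(-63, Rational(1, 90)) = Rational(-7, 10) ≈ -0.70000)
Function('L')(M, Y) = Mul(-4, Y, Pow(Add(36, M), -1)) (Function('L')(M, Y) = Mul(-4, Mul(Add(Y, 0), Pow(Add(M, Pow(6, 2)), -1))) = Mul(-4, Mul(Y, Pow(Add(M, 36), -1))) = Mul(-4, Mul(Y, Pow(Add(36, M), -1))) = Mul(-4, Y, Pow(Add(36, M), -1)))
Mul(Mul(-64, n), Function('L')(Function('l')(-5, -4), 2)) = Mul(Mul(-64, Rational(-7, 10)), Mul(-4, 2, Pow(Add(36, Mul(-4, -5)), -1))) = Mul(Rational(224, 5), Mul(-4, 2, Pow(Add(36, 20), -1))) = Mul(Rational(224, 5), Mul(-4, 2, Pow(56, -1))) = Mul(Rational(224, 5), Mul(-4, 2, Rational(1, 56))) = Mul(Rational(224, 5), Rational(-1, 7)) = Rational(-32, 5)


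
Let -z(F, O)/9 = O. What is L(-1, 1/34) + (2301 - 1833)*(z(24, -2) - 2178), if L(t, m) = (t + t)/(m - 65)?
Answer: -2233033852/2209 ≈ -1.0109e+6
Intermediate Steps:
L(t, m) = 2*t/(-65 + m) (L(t, m) = (2*t)/(-65 + m) = 2*t/(-65 + m))
z(F, O) = -9*O
L(-1, 1/34) + (2301 - 1833)*(z(24, -2) - 2178) = 2*(-1)/(-65 + 1/34) + (2301 - 1833)*(-9*(-2) - 2178) = 2*(-1)/(-65 + 1/34) + 468*(18 - 2178) = 2*(-1)/(-2209/34) + 468*(-2160) = 2*(-1)*(-34/2209) - 1010880 = 68/2209 - 1010880 = -2233033852/2209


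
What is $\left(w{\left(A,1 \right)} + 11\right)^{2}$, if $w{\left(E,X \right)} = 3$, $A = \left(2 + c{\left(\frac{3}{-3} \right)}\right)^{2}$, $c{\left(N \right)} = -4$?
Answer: $196$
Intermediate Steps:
$A = 4$ ($A = \left(2 - 4\right)^{2} = \left(-2\right)^{2} = 4$)
$\left(w{\left(A,1 \right)} + 11\right)^{2} = \left(3 + 11\right)^{2} = 14^{2} = 196$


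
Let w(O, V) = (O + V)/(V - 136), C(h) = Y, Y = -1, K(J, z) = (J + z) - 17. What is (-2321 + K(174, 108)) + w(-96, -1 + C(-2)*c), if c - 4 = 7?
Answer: -76045/37 ≈ -2055.3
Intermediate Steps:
c = 11 (c = 4 + 7 = 11)
K(J, z) = -17 + J + z
C(h) = -1
w(O, V) = (O + V)/(-136 + V)
(-2321 + K(174, 108)) + w(-96, -1 + C(-2)*c) = (-2321 + (-17 + 174 + 108)) + (-96 + (-1 - 1*11))/(-136 + (-1 - 1*11)) = (-2321 + 265) + (-96 + (-1 - 11))/(-136 + (-1 - 11)) = -2056 + (-96 - 12)/(-136 - 12) = -2056 - 108/(-148) = -2056 - 1/148*(-108) = -2056 + 27/37 = -76045/37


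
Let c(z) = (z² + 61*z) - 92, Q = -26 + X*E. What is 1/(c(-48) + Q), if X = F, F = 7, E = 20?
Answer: -1/602 ≈ -0.0016611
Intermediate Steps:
X = 7
Q = 114 (Q = -26 + 7*20 = -26 + 140 = 114)
c(z) = -92 + z² + 61*z
1/(c(-48) + Q) = 1/((-92 + (-48)² + 61*(-48)) + 114) = 1/((-92 + 2304 - 2928) + 114) = 1/(-716 + 114) = 1/(-602) = -1/602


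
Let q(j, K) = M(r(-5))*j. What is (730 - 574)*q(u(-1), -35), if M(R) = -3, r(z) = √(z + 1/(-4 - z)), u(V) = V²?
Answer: -468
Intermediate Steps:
q(j, K) = -3*j
(730 - 574)*q(u(-1), -35) = (730 - 574)*(-3*(-1)²) = 156*(-3*1) = 156*(-3) = -468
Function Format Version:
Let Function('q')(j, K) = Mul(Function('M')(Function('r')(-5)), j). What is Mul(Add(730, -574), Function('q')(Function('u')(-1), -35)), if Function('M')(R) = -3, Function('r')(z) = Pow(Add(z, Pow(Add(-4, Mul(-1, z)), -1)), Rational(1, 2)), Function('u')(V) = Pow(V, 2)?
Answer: -468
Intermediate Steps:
Function('q')(j, K) = Mul(-3, j)
Mul(Add(730, -574), Function('q')(Function('u')(-1), -35)) = Mul(Add(730, -574), Mul(-3, Pow(-1, 2))) = Mul(156, Mul(-3, 1)) = Mul(156, -3) = -468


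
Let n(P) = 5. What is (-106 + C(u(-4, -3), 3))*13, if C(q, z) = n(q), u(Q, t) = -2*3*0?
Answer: -1313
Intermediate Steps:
u(Q, t) = 0 (u(Q, t) = -6*0 = 0)
C(q, z) = 5
(-106 + C(u(-4, -3), 3))*13 = (-106 + 5)*13 = -101*13 = -1313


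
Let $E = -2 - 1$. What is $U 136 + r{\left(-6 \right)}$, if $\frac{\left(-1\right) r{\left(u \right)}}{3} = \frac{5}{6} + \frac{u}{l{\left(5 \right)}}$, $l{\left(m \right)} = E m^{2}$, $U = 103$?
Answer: $\frac{700263}{50} \approx 14005.0$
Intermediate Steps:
$E = -3$ ($E = -2 - 1 = -3$)
$l{\left(m \right)} = - 3 m^{2}$
$r{\left(u \right)} = - \frac{5}{2} + \frac{u}{25}$ ($r{\left(u \right)} = - 3 \left(\frac{5}{6} + \frac{u}{\left(-3\right) 5^{2}}\right) = - 3 \left(5 \cdot \frac{1}{6} + \frac{u}{\left(-3\right) 25}\right) = - 3 \left(\frac{5}{6} + \frac{u}{-75}\right) = - 3 \left(\frac{5}{6} + u \left(- \frac{1}{75}\right)\right) = - 3 \left(\frac{5}{6} - \frac{u}{75}\right) = - \frac{5}{2} + \frac{u}{25}$)
$U 136 + r{\left(-6 \right)} = 103 \cdot 136 + \left(- \frac{5}{2} + \frac{1}{25} \left(-6\right)\right) = 14008 - \frac{137}{50} = \frac{700263}{50}$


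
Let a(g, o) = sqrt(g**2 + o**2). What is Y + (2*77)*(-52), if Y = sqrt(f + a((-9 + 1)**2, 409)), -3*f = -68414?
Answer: -8008 + sqrt(205242 + 153*sqrt(593))/3 ≈ -7855.6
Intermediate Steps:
f = 68414/3 (f = -1/3*(-68414) = 68414/3 ≈ 22805.)
Y = sqrt(68414/3 + 17*sqrt(593)) (Y = sqrt(68414/3 + sqrt(((-9 + 1)**2)**2 + 409**2)) = sqrt(68414/3 + sqrt(((-8)**2)**2 + 167281)) = sqrt(68414/3 + sqrt(64**2 + 167281)) = sqrt(68414/3 + sqrt(4096 + 167281)) = sqrt(68414/3 + sqrt(171377)) = sqrt(68414/3 + 17*sqrt(593)) ≈ 152.38)
Y + (2*77)*(-52) = sqrt(205242 + 153*sqrt(593))/3 + (2*77)*(-52) = sqrt(205242 + 153*sqrt(593))/3 + 154*(-52) = sqrt(205242 + 153*sqrt(593))/3 - 8008 = -8008 + sqrt(205242 + 153*sqrt(593))/3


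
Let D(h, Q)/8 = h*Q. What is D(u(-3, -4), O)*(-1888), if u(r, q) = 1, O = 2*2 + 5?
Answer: -135936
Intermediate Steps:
O = 9 (O = 4 + 5 = 9)
D(h, Q) = 8*Q*h (D(h, Q) = 8*(h*Q) = 8*(Q*h) = 8*Q*h)
D(u(-3, -4), O)*(-1888) = (8*9*1)*(-1888) = 72*(-1888) = -135936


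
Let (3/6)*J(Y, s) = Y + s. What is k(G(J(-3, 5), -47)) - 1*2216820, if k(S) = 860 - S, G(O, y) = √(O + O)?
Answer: -2215960 - 2*√2 ≈ -2.2160e+6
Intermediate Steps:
J(Y, s) = 2*Y + 2*s (J(Y, s) = 2*(Y + s) = 2*Y + 2*s)
G(O, y) = √2*√O (G(O, y) = √(2*O) = √2*√O)
k(G(J(-3, 5), -47)) - 1*2216820 = (860 - √2*√(2*(-3) + 2*5)) - 1*2216820 = (860 - √2*√(-6 + 10)) - 2216820 = (860 - √2*√4) - 2216820 = (860 - √2*2) - 2216820 = (860 - 2*√2) - 2216820 = -2215960 - 2*√2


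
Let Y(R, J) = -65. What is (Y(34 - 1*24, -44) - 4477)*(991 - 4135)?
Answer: 14280048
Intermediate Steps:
(Y(34 - 1*24, -44) - 4477)*(991 - 4135) = (-65 - 4477)*(991 - 4135) = -4542*(-3144) = 14280048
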